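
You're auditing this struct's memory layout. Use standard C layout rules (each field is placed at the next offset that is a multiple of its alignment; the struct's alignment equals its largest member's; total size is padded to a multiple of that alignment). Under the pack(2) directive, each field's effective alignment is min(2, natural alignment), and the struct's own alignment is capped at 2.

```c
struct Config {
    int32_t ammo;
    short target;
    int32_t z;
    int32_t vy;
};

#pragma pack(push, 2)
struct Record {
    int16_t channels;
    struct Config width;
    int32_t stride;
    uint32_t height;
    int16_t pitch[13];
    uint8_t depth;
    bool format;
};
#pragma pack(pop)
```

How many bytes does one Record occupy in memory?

54 bytes

Config: 0..4  ammo  (4B, 4-aligned); 4..6  target  (2B, 2-aligned); 6..8  -- padding (2B); 8..12  z  (4B, 4-aligned); 12..16  vy  (4B, 4-aligned); sizeof = 16, alignof = 4
0..2  channels  (2B, 2-aligned)
2..18  width  (16B, 2-aligned)
18..22  stride  (4B, 2-aligned)
22..26  height  (4B, 2-aligned)
26..52  pitch  (26B, 2-aligned)
52..53  depth  (1B, 1-aligned)
53..54  format  (1B, 1-aligned)
sizeof = 54, alignof = 2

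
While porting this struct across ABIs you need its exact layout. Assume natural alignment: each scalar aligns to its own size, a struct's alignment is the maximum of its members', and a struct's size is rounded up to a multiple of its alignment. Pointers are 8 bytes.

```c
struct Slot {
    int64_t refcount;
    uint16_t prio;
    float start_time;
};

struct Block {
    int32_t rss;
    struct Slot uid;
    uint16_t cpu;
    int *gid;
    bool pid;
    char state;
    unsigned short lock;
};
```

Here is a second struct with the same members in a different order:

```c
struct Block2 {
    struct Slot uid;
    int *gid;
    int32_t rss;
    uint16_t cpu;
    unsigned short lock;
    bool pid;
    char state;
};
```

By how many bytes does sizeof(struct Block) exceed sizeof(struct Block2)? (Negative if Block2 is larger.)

Slot: 0..8  refcount  (8B, 8-aligned); 8..10  prio  (2B, 2-aligned); 10..12  -- padding (2B); 12..16  start_time  (4B, 4-aligned); sizeof = 16, alignof = 8
0..4  rss  (4B, 4-aligned)
4..8  -- padding (4B)
8..24  uid  (16B, 8-aligned)
24..26  cpu  (2B, 2-aligned)
26..32  -- padding (6B)
32..40  gid  (8B, 8-aligned)
40..41  pid  (1B, 1-aligned)
41..42  state  (1B, 1-aligned)
42..44  lock  (2B, 2-aligned)
44..48  -- tail padding (4B)
sizeof = 48, alignof = 8
— Block2 —
0..16  uid  (16B, 8-aligned)
16..24  gid  (8B, 8-aligned)
24..28  rss  (4B, 4-aligned)
28..30  cpu  (2B, 2-aligned)
30..32  lock  (2B, 2-aligned)
32..33  pid  (1B, 1-aligned)
33..34  state  (1B, 1-aligned)
34..40  -- tail padding (6B)
sizeof = 40, alignof = 8
48 − 40 = 8

8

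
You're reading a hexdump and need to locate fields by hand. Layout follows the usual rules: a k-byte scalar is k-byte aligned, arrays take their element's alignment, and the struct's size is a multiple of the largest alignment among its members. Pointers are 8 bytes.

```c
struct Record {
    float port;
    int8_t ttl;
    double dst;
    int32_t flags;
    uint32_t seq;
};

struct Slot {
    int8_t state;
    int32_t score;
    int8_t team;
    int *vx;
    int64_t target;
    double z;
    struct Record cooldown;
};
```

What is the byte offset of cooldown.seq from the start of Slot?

60

Record: @0: port [4B, align 4] → 4; @4: ttl [1B, align 1] → 5; +3 pad (align 8); @8: dst [8B, align 8] → 16; @16: flags [4B, align 4] → 20; @20: seq [4B, align 4] → 24; size 24, align 8
@0: state [1B, align 1] → 1
+3 pad (align 4)
@4: score [4B, align 4] → 8
@8: team [1B, align 1] → 9
+7 pad (align 8)
@16: vx [8B, align 8] → 24
@24: target [8B, align 8] → 32
@32: z [8B, align 8] → 40
@40: cooldown [24B, align 8] → 64
within Record: seq at 20
40 + 20 = 60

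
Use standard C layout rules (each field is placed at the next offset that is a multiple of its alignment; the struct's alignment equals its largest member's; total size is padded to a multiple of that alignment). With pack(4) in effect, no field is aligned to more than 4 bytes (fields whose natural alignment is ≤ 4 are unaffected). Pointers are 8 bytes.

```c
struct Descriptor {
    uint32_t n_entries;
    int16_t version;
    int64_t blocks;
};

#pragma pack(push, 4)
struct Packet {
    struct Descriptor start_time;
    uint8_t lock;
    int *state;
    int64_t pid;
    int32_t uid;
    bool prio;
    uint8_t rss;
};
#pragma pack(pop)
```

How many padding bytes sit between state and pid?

Descriptor: 0..4  n_entries  (4B, 4-aligned); 4..6  version  (2B, 2-aligned); 6..8  -- padding (2B); 8..16  blocks  (8B, 8-aligned); sizeof = 16, alignof = 8
0..16  start_time  (16B, 4-aligned)
16..17  lock  (1B, 1-aligned)
17..20  -- padding (3B)
20..28  state  (8B, 4-aligned)
28..36  pid  (8B, 4-aligned)

0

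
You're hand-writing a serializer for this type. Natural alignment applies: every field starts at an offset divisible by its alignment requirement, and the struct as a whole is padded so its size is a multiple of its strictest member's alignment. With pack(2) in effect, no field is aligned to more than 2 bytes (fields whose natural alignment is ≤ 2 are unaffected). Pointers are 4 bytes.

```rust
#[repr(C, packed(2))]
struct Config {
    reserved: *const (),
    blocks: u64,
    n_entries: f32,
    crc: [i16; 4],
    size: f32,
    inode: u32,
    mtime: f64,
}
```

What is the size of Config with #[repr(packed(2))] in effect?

@0: reserved [4B, align 2] → 4
@4: blocks [8B, align 2] → 12
@12: n_entries [4B, align 2] → 16
@16: crc [8B, align 2] → 24
@24: size [4B, align 2] → 28
@28: inode [4B, align 2] → 32
@32: mtime [8B, align 2] → 40
size 40, align 2

40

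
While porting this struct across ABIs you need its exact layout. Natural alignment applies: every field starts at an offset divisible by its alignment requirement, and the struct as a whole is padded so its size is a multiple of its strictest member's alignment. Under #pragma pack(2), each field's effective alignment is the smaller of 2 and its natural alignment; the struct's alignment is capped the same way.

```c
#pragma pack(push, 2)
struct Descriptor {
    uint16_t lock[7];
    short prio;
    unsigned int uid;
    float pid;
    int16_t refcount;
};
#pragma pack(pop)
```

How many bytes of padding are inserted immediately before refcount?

0..14  lock  (14B, 2-aligned)
14..16  prio  (2B, 2-aligned)
16..20  uid  (4B, 2-aligned)
20..24  pid  (4B, 2-aligned)
24..26  refcount  (2B, 2-aligned)

0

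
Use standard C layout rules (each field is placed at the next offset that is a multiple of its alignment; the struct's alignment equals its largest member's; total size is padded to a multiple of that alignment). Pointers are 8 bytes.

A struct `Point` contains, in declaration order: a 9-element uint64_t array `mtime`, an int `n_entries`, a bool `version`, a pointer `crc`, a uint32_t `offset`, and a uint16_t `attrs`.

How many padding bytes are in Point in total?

5

mtime at 0 (size 72, align 8) → ends 72
n_entries at 72 (size 4, align 4) → ends 76
version at 76 (size 1, align 1) → ends 77
pad 3 to align 8 for crc
crc at 80 (size 8, align 8) → ends 88
offset at 88 (size 4, align 4) → ends 92
attrs at 92 (size 2, align 2) → ends 94
tail pad 2 to reach multiple of 8
total 96 bytes, alignment 8
data bytes 91, size 96 → padding 5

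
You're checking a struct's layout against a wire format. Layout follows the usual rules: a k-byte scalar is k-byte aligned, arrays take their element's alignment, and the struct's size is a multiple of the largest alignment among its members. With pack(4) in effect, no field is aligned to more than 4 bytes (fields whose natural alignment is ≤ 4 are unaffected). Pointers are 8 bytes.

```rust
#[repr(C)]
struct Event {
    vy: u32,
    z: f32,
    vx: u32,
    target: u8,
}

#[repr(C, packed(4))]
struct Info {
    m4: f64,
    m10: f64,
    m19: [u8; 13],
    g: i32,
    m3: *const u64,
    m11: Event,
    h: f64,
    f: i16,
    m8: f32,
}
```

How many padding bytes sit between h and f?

0

Event: vy at 0 (size 4, align 4) → ends 4; z at 4 (size 4, align 4) → ends 8; vx at 8 (size 4, align 4) → ends 12; target at 12 (size 1, align 1) → ends 13; tail pad 3 to reach multiple of 4; total 16 bytes, alignment 4
m4 at 0 (size 8, align 4) → ends 8
m10 at 8 (size 8, align 4) → ends 16
m19 at 16 (size 13, align 1) → ends 29
pad 3 to align 4 for g
g at 32 (size 4, align 4) → ends 36
m3 at 36 (size 8, align 4) → ends 44
m11 at 44 (size 16, align 4) → ends 60
h at 60 (size 8, align 4) → ends 68
f at 68 (size 2, align 2) → ends 70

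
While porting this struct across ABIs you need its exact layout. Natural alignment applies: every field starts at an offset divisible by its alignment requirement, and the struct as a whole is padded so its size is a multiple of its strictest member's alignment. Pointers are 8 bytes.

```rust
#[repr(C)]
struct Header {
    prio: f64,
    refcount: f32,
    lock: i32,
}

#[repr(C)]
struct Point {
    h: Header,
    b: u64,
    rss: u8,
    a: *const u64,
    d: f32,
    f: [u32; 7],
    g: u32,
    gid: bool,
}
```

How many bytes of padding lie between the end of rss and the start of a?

7

Header: prio at 0 (size 8, align 8) → ends 8; refcount at 8 (size 4, align 4) → ends 12; lock at 12 (size 4, align 4) → ends 16; total 16 bytes, alignment 8
h at 0 (size 16, align 8) → ends 16
b at 16 (size 8, align 8) → ends 24
rss at 24 (size 1, align 1) → ends 25
pad 7 to align 8 for a
a at 32 (size 8, align 8) → ends 40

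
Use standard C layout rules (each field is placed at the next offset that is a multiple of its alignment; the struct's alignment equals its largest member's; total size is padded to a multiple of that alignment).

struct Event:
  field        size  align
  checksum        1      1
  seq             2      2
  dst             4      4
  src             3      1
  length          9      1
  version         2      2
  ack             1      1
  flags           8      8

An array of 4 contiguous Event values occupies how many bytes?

0..1  checksum  (1B, 1-aligned)
1..2  -- padding (1B)
2..4  seq  (2B, 2-aligned)
4..8  dst  (4B, 4-aligned)
8..11  src  (3B, 1-aligned)
11..20  length  (9B, 1-aligned)
20..22  version  (2B, 2-aligned)
22..23  ack  (1B, 1-aligned)
23..24  -- padding (1B)
24..32  flags  (8B, 8-aligned)
sizeof = 32, alignof = 8
array of 4: 4 × 32 = 128

128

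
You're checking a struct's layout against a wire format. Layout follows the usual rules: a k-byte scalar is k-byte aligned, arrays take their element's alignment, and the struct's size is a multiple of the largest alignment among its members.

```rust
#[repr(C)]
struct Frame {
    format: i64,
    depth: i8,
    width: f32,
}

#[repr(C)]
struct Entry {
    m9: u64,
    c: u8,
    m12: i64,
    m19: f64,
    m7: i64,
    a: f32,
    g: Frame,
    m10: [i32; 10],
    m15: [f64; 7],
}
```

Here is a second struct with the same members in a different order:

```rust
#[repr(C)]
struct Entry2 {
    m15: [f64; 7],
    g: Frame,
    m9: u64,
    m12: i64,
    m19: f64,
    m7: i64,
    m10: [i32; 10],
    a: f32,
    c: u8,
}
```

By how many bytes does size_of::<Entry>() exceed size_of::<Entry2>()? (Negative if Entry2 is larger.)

8

Frame: format at 0 (size 8, align 8) → ends 8; depth at 8 (size 1, align 1) → ends 9; pad 3 to align 4 for width; width at 12 (size 4, align 4) → ends 16; total 16 bytes, alignment 8
m9 at 0 (size 8, align 8) → ends 8
c at 8 (size 1, align 1) → ends 9
pad 7 to align 8 for m12
m12 at 16 (size 8, align 8) → ends 24
m19 at 24 (size 8, align 8) → ends 32
m7 at 32 (size 8, align 8) → ends 40
a at 40 (size 4, align 4) → ends 44
pad 4 to align 8 for g
g at 48 (size 16, align 8) → ends 64
m10 at 64 (size 40, align 4) → ends 104
m15 at 104 (size 56, align 8) → ends 160
total 160 bytes, alignment 8
— Entry2 —
m15 at 0 (size 56, align 8) → ends 56
g at 56 (size 16, align 8) → ends 72
m9 at 72 (size 8, align 8) → ends 80
m12 at 80 (size 8, align 8) → ends 88
m19 at 88 (size 8, align 8) → ends 96
m7 at 96 (size 8, align 8) → ends 104
m10 at 104 (size 40, align 4) → ends 144
a at 144 (size 4, align 4) → ends 148
c at 148 (size 1, align 1) → ends 149
tail pad 3 to reach multiple of 8
total 152 bytes, alignment 8
160 − 152 = 8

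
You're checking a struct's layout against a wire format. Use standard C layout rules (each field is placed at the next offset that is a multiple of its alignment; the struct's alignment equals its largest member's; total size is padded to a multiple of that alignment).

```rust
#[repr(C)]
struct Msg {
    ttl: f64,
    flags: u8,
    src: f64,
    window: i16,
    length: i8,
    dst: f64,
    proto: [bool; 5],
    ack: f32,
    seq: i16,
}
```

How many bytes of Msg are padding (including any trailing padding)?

17

0..8  ttl  (8B, 8-aligned)
8..9  flags  (1B, 1-aligned)
9..16  -- padding (7B)
16..24  src  (8B, 8-aligned)
24..26  window  (2B, 2-aligned)
26..27  length  (1B, 1-aligned)
27..32  -- padding (5B)
32..40  dst  (8B, 8-aligned)
40..45  proto  (5B, 1-aligned)
45..48  -- padding (3B)
48..52  ack  (4B, 4-aligned)
52..54  seq  (2B, 2-aligned)
54..56  -- tail padding (2B)
sizeof = 56, alignof = 8
data bytes 39, size 56 → padding 17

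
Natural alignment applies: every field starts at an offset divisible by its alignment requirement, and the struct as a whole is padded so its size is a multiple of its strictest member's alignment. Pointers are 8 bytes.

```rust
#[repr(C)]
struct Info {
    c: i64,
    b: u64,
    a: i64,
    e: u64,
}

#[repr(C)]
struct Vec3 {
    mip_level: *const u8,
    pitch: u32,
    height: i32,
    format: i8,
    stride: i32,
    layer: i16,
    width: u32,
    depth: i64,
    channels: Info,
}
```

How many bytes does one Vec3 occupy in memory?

Info: @0: c [8B, align 8] → 8; @8: b [8B, align 8] → 16; @16: a [8B, align 8] → 24; @24: e [8B, align 8] → 32; size 32, align 8
@0: mip_level [8B, align 8] → 8
@8: pitch [4B, align 4] → 12
@12: height [4B, align 4] → 16
@16: format [1B, align 1] → 17
+3 pad (align 4)
@20: stride [4B, align 4] → 24
@24: layer [2B, align 2] → 26
+2 pad (align 4)
@28: width [4B, align 4] → 32
@32: depth [8B, align 8] → 40
@40: channels [32B, align 8] → 72
size 72, align 8

72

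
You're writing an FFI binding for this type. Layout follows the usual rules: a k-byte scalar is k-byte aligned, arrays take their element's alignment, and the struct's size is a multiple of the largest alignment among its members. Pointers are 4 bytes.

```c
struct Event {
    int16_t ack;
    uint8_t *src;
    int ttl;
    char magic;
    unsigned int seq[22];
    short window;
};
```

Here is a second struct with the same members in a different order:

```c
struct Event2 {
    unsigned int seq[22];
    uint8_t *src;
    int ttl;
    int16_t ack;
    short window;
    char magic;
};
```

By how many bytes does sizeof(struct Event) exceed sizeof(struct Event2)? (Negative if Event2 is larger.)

4

0..2  ack  (2B, 2-aligned)
2..4  -- padding (2B)
4..8  src  (4B, 4-aligned)
8..12  ttl  (4B, 4-aligned)
12..13  magic  (1B, 1-aligned)
13..16  -- padding (3B)
16..104  seq  (88B, 4-aligned)
104..106  window  (2B, 2-aligned)
106..108  -- tail padding (2B)
sizeof = 108, alignof = 4
— Event2 —
0..88  seq  (88B, 4-aligned)
88..92  src  (4B, 4-aligned)
92..96  ttl  (4B, 4-aligned)
96..98  ack  (2B, 2-aligned)
98..100  window  (2B, 2-aligned)
100..101  magic  (1B, 1-aligned)
101..104  -- tail padding (3B)
sizeof = 104, alignof = 4
108 − 104 = 4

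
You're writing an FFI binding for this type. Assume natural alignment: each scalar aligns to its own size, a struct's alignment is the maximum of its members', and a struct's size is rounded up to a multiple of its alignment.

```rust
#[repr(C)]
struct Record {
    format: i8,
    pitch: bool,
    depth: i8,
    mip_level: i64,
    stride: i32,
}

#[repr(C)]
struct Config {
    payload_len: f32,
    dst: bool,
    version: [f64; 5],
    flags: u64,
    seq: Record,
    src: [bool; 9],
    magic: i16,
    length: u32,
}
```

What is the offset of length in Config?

Record: @0: format [1B, align 1] → 1; @1: pitch [1B, align 1] → 2; @2: depth [1B, align 1] → 3; +5 pad (align 8); @8: mip_level [8B, align 8] → 16; @16: stride [4B, align 4] → 20; +4 tail pad (align 8); size 24, align 8
@0: payload_len [4B, align 4] → 4
@4: dst [1B, align 1] → 5
+3 pad (align 8)
@8: version [40B, align 8] → 48
@48: flags [8B, align 8] → 56
@56: seq [24B, align 8] → 80
@80: src [9B, align 1] → 89
+1 pad (align 2)
@90: magic [2B, align 2] → 92
@92: length [4B, align 4] → 96

92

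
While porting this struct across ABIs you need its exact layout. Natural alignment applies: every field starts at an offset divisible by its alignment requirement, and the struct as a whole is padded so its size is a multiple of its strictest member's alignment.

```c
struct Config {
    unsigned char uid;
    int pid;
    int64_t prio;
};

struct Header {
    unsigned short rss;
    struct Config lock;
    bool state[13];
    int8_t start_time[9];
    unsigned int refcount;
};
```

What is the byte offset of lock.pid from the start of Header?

Config: uid at 0 (size 1, align 1) → ends 1; pad 3 to align 4 for pid; pid at 4 (size 4, align 4) → ends 8; prio at 8 (size 8, align 8) → ends 16; total 16 bytes, alignment 8
rss at 0 (size 2, align 2) → ends 2
pad 6 to align 8 for lock
lock at 8 (size 16, align 8) → ends 24
within Config: pid at 4
8 + 4 = 12

12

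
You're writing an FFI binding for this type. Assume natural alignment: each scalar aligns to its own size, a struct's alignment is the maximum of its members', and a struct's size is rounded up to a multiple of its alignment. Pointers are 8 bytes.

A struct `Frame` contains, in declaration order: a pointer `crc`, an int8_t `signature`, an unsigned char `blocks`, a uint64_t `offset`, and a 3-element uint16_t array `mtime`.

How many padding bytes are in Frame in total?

0..8  crc  (8B, 8-aligned)
8..9  signature  (1B, 1-aligned)
9..10  blocks  (1B, 1-aligned)
10..16  -- padding (6B)
16..24  offset  (8B, 8-aligned)
24..30  mtime  (6B, 2-aligned)
30..32  -- tail padding (2B)
sizeof = 32, alignof = 8
data bytes 24, size 32 → padding 8

8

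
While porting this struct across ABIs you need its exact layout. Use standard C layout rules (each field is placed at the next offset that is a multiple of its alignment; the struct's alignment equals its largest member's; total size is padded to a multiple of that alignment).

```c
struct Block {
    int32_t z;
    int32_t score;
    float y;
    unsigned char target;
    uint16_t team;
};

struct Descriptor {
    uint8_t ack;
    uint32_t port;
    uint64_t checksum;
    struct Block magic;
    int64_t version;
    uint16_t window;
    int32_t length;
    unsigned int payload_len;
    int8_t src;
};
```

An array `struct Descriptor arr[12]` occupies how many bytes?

672

Block: 0..4  z  (4B, 4-aligned); 4..8  score  (4B, 4-aligned); 8..12  y  (4B, 4-aligned); 12..13  target  (1B, 1-aligned); 13..14  -- padding (1B); 14..16  team  (2B, 2-aligned); sizeof = 16, alignof = 4
0..1  ack  (1B, 1-aligned)
1..4  -- padding (3B)
4..8  port  (4B, 4-aligned)
8..16  checksum  (8B, 8-aligned)
16..32  magic  (16B, 4-aligned)
32..40  version  (8B, 8-aligned)
40..42  window  (2B, 2-aligned)
42..44  -- padding (2B)
44..48  length  (4B, 4-aligned)
48..52  payload_len  (4B, 4-aligned)
52..53  src  (1B, 1-aligned)
53..56  -- tail padding (3B)
sizeof = 56, alignof = 8
array of 12: 12 × 56 = 672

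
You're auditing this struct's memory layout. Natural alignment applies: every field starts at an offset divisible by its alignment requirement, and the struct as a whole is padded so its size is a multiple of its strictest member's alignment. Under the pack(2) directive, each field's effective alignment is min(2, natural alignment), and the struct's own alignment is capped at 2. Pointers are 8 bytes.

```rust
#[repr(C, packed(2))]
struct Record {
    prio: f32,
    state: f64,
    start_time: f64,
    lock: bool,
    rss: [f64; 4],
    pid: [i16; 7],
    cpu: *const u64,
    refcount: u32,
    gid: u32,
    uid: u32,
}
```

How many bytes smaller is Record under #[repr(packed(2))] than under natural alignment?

natural layout:
  prio at 0 (size 4, align 4) → ends 4
  pad 4 to align 8 for state
  state at 8 (size 8, align 8) → ends 16
  start_time at 16 (size 8, align 8) → ends 24
  lock at 24 (size 1, align 1) → ends 25
  pad 7 to align 8 for rss
  rss at 32 (size 32, align 8) → ends 64
  pid at 64 (size 14, align 2) → ends 78
  pad 2 to align 8 for cpu
  cpu at 80 (size 8, align 8) → ends 88
  refcount at 88 (size 4, align 4) → ends 92
  gid at 92 (size 4, align 4) → ends 96
  uid at 96 (size 4, align 4) → ends 100
  tail pad 4 to reach multiple of 8
  total 104 bytes, alignment 8
packed(2) layout:
  prio at 0 (size 4, align 2) → ends 4
  state at 4 (size 8, align 2) → ends 12
  start_time at 12 (size 8, align 2) → ends 20
  lock at 20 (size 1, align 1) → ends 21
  pad 1 to align 2 for rss
  rss at 22 (size 32, align 2) → ends 54
  pid at 54 (size 14, align 2) → ends 68
  cpu at 68 (size 8, align 2) → ends 76
  refcount at 76 (size 4, align 2) → ends 80
  gid at 80 (size 4, align 2) → ends 84
  uid at 84 (size 4, align 2) → ends 88
  total 88 bytes, alignment 2
104 − 88 = 16

16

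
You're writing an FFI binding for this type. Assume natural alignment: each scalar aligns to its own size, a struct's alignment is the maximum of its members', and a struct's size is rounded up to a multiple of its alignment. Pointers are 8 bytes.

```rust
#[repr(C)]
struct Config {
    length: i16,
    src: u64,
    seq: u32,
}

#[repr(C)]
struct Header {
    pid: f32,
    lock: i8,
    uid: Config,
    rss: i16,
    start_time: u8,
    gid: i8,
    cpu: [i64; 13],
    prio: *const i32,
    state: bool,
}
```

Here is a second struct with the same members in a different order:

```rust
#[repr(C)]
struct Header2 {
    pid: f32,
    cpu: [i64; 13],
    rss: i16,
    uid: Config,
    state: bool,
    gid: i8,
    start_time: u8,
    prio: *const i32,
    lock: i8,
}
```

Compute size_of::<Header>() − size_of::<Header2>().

Config: @0: length [2B, align 2] → 2; +6 pad (align 8); @8: src [8B, align 8] → 16; @16: seq [4B, align 4] → 20; +4 tail pad (align 8); size 24, align 8
@0: pid [4B, align 4] → 4
@4: lock [1B, align 1] → 5
+3 pad (align 8)
@8: uid [24B, align 8] → 32
@32: rss [2B, align 2] → 34
@34: start_time [1B, align 1] → 35
@35: gid [1B, align 1] → 36
+4 pad (align 8)
@40: cpu [104B, align 8] → 144
@144: prio [8B, align 8] → 152
@152: state [1B, align 1] → 153
+7 tail pad (align 8)
size 160, align 8
— Header2 —
@0: pid [4B, align 4] → 4
+4 pad (align 8)
@8: cpu [104B, align 8] → 112
@112: rss [2B, align 2] → 114
+6 pad (align 8)
@120: uid [24B, align 8] → 144
@144: state [1B, align 1] → 145
@145: gid [1B, align 1] → 146
@146: start_time [1B, align 1] → 147
+5 pad (align 8)
@152: prio [8B, align 8] → 160
@160: lock [1B, align 1] → 161
+7 tail pad (align 8)
size 168, align 8
160 − 168 = -8

-8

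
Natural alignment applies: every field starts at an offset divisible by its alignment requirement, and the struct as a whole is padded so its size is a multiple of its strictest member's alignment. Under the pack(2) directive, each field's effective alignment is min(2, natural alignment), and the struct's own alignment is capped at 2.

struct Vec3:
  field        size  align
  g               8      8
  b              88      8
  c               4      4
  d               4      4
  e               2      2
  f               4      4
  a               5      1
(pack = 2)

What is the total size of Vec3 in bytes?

g at 0 (size 8, align 2) → ends 8
b at 8 (size 88, align 2) → ends 96
c at 96 (size 4, align 2) → ends 100
d at 100 (size 4, align 2) → ends 104
e at 104 (size 2, align 2) → ends 106
f at 106 (size 4, align 2) → ends 110
a at 110 (size 5, align 1) → ends 115
tail pad 1 to reach multiple of 2
total 116 bytes, alignment 2

116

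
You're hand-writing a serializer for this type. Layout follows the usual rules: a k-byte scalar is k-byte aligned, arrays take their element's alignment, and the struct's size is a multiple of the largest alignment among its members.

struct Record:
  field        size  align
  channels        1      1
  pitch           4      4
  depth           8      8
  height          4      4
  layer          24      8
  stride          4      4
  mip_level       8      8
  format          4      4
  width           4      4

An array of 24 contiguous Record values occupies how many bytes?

0..1  channels  (1B, 1-aligned)
1..4  -- padding (3B)
4..8  pitch  (4B, 4-aligned)
8..16  depth  (8B, 8-aligned)
16..20  height  (4B, 4-aligned)
20..24  -- padding (4B)
24..48  layer  (24B, 8-aligned)
48..52  stride  (4B, 4-aligned)
52..56  -- padding (4B)
56..64  mip_level  (8B, 8-aligned)
64..68  format  (4B, 4-aligned)
68..72  width  (4B, 4-aligned)
sizeof = 72, alignof = 8
array of 24: 24 × 72 = 1728

1728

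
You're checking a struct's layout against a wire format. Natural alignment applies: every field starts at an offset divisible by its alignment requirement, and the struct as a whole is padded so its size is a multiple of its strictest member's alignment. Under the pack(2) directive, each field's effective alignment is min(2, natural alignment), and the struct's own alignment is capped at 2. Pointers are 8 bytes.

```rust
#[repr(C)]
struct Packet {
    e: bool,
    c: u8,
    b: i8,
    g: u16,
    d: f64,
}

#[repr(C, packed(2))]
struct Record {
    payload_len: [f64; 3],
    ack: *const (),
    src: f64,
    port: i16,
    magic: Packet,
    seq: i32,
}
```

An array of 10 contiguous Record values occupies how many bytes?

Packet: @0: e [1B, align 1] → 1; @1: c [1B, align 1] → 2; @2: b [1B, align 1] → 3; +1 pad (align 2); @4: g [2B, align 2] → 6; +2 pad (align 8); @8: d [8B, align 8] → 16; size 16, align 8
@0: payload_len [24B, align 2] → 24
@24: ack [8B, align 2] → 32
@32: src [8B, align 2] → 40
@40: port [2B, align 2] → 42
@42: magic [16B, align 2] → 58
@58: seq [4B, align 2] → 62
size 62, align 2
array of 10: 10 × 62 = 620

620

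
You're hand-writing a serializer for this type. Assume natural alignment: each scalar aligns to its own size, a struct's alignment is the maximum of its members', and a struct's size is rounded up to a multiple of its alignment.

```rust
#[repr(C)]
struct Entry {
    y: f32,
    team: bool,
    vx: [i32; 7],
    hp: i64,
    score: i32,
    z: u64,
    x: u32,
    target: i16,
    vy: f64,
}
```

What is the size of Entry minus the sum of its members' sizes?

0..4  y  (4B, 4-aligned)
4..5  team  (1B, 1-aligned)
5..8  -- padding (3B)
8..36  vx  (28B, 4-aligned)
36..40  -- padding (4B)
40..48  hp  (8B, 8-aligned)
48..52  score  (4B, 4-aligned)
52..56  -- padding (4B)
56..64  z  (8B, 8-aligned)
64..68  x  (4B, 4-aligned)
68..70  target  (2B, 2-aligned)
70..72  -- padding (2B)
72..80  vy  (8B, 8-aligned)
sizeof = 80, alignof = 8
data bytes 67, size 80 → padding 13

13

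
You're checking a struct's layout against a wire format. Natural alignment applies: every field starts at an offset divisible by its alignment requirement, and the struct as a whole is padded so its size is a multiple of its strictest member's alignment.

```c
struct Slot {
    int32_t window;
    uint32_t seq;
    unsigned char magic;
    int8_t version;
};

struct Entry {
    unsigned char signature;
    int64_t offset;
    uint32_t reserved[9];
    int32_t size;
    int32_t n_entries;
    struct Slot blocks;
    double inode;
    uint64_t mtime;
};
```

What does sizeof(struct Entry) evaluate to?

Slot: window at 0 (size 4, align 4) → ends 4; seq at 4 (size 4, align 4) → ends 8; magic at 8 (size 1, align 1) → ends 9; version at 9 (size 1, align 1) → ends 10; tail pad 2 to reach multiple of 4; total 12 bytes, alignment 4
signature at 0 (size 1, align 1) → ends 1
pad 7 to align 8 for offset
offset at 8 (size 8, align 8) → ends 16
reserved at 16 (size 36, align 4) → ends 52
size at 52 (size 4, align 4) → ends 56
n_entries at 56 (size 4, align 4) → ends 60
blocks at 60 (size 12, align 4) → ends 72
inode at 72 (size 8, align 8) → ends 80
mtime at 80 (size 8, align 8) → ends 88
total 88 bytes, alignment 8

88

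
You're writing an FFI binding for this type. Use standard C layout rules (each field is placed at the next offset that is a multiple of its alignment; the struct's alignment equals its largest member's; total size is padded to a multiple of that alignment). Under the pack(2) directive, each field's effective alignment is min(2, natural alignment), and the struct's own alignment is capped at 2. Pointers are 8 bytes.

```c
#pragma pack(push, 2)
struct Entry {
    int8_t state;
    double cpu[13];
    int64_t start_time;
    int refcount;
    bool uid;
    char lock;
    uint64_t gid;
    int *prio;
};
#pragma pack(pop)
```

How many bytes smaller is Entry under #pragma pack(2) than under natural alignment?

8

natural layout:
  state at 0 (size 1, align 1) → ends 1
  pad 7 to align 8 for cpu
  cpu at 8 (size 104, align 8) → ends 112
  start_time at 112 (size 8, align 8) → ends 120
  refcount at 120 (size 4, align 4) → ends 124
  uid at 124 (size 1, align 1) → ends 125
  lock at 125 (size 1, align 1) → ends 126
  pad 2 to align 8 for gid
  gid at 128 (size 8, align 8) → ends 136
  prio at 136 (size 8, align 8) → ends 144
  total 144 bytes, alignment 8
packed(2) layout:
  state at 0 (size 1, align 1) → ends 1
  pad 1 to align 2 for cpu
  cpu at 2 (size 104, align 2) → ends 106
  start_time at 106 (size 8, align 2) → ends 114
  refcount at 114 (size 4, align 2) → ends 118
  uid at 118 (size 1, align 1) → ends 119
  lock at 119 (size 1, align 1) → ends 120
  gid at 120 (size 8, align 2) → ends 128
  prio at 128 (size 8, align 2) → ends 136
  total 136 bytes, alignment 2
144 − 136 = 8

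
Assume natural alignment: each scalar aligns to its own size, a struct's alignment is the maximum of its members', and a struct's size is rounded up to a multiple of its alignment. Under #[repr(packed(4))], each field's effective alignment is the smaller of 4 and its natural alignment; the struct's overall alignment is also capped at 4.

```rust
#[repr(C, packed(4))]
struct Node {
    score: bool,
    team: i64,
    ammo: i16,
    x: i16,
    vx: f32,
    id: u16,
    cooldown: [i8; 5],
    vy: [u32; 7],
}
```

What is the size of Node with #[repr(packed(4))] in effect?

56

score at 0 (size 1, align 1) → ends 1
pad 3 to align 4 for team
team at 4 (size 8, align 4) → ends 12
ammo at 12 (size 2, align 2) → ends 14
x at 14 (size 2, align 2) → ends 16
vx at 16 (size 4, align 4) → ends 20
id at 20 (size 2, align 2) → ends 22
cooldown at 22 (size 5, align 1) → ends 27
pad 1 to align 4 for vy
vy at 28 (size 28, align 4) → ends 56
total 56 bytes, alignment 4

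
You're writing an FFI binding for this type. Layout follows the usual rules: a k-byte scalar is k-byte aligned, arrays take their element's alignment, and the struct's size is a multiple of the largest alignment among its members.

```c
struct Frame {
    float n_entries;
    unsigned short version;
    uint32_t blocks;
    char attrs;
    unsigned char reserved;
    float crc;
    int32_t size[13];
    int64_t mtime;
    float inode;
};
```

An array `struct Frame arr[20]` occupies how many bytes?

1760

0..4  n_entries  (4B, 4-aligned)
4..6  version  (2B, 2-aligned)
6..8  -- padding (2B)
8..12  blocks  (4B, 4-aligned)
12..13  attrs  (1B, 1-aligned)
13..14  reserved  (1B, 1-aligned)
14..16  -- padding (2B)
16..20  crc  (4B, 4-aligned)
20..72  size  (52B, 4-aligned)
72..80  mtime  (8B, 8-aligned)
80..84  inode  (4B, 4-aligned)
84..88  -- tail padding (4B)
sizeof = 88, alignof = 8
array of 20: 20 × 88 = 1760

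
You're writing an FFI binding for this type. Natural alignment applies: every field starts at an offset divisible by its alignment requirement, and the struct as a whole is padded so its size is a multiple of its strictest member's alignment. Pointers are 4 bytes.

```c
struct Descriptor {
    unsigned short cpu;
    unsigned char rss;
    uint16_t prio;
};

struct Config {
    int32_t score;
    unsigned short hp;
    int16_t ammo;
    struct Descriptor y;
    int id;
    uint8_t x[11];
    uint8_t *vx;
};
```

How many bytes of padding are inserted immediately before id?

Descriptor: @0: cpu [2B, align 2] → 2; @2: rss [1B, align 1] → 3; +1 pad (align 2); @4: prio [2B, align 2] → 6; size 6, align 2
@0: score [4B, align 4] → 4
@4: hp [2B, align 2] → 6
@6: ammo [2B, align 2] → 8
@8: y [6B, align 2] → 14
+2 pad (align 4)
@16: id [4B, align 4] → 20

2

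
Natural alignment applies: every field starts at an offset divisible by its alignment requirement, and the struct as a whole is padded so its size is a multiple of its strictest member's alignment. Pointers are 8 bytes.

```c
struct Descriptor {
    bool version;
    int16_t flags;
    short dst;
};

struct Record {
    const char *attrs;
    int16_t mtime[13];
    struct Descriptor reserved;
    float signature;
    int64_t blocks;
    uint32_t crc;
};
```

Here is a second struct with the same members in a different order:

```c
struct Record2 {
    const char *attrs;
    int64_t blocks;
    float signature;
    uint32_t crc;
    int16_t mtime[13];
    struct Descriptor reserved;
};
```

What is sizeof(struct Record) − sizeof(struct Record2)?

Descriptor: 0..1  version  (1B, 1-aligned); 1..2  -- padding (1B); 2..4  flags  (2B, 2-aligned); 4..6  dst  (2B, 2-aligned); sizeof = 6, alignof = 2
0..8  attrs  (8B, 8-aligned)
8..34  mtime  (26B, 2-aligned)
34..40  reserved  (6B, 2-aligned)
40..44  signature  (4B, 4-aligned)
44..48  -- padding (4B)
48..56  blocks  (8B, 8-aligned)
56..60  crc  (4B, 4-aligned)
60..64  -- tail padding (4B)
sizeof = 64, alignof = 8
— Record2 —
0..8  attrs  (8B, 8-aligned)
8..16  blocks  (8B, 8-aligned)
16..20  signature  (4B, 4-aligned)
20..24  crc  (4B, 4-aligned)
24..50  mtime  (26B, 2-aligned)
50..56  reserved  (6B, 2-aligned)
sizeof = 56, alignof = 8
64 − 56 = 8

8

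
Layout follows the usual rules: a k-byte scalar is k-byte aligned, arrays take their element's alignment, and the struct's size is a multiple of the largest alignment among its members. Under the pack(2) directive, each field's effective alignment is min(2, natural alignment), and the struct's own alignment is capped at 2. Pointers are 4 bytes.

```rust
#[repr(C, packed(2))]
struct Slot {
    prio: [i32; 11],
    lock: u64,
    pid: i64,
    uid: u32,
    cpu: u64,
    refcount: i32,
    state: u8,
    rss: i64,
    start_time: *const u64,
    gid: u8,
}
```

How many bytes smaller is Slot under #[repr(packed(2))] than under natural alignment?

12

natural layout:
  prio at 0 (size 44, align 4) → ends 44
  pad 4 to align 8 for lock
  lock at 48 (size 8, align 8) → ends 56
  pid at 56 (size 8, align 8) → ends 64
  uid at 64 (size 4, align 4) → ends 68
  pad 4 to align 8 for cpu
  cpu at 72 (size 8, align 8) → ends 80
  refcount at 80 (size 4, align 4) → ends 84
  state at 84 (size 1, align 1) → ends 85
  pad 3 to align 8 for rss
  rss at 88 (size 8, align 8) → ends 96
  start_time at 96 (size 4, align 4) → ends 100
  gid at 100 (size 1, align 1) → ends 101
  tail pad 3 to reach multiple of 8
  total 104 bytes, alignment 8
packed(2) layout:
  prio at 0 (size 44, align 2) → ends 44
  lock at 44 (size 8, align 2) → ends 52
  pid at 52 (size 8, align 2) → ends 60
  uid at 60 (size 4, align 2) → ends 64
  cpu at 64 (size 8, align 2) → ends 72
  refcount at 72 (size 4, align 2) → ends 76
  state at 76 (size 1, align 1) → ends 77
  pad 1 to align 2 for rss
  rss at 78 (size 8, align 2) → ends 86
  start_time at 86 (size 4, align 2) → ends 90
  gid at 90 (size 1, align 1) → ends 91
  tail pad 1 to reach multiple of 2
  total 92 bytes, alignment 2
104 − 92 = 12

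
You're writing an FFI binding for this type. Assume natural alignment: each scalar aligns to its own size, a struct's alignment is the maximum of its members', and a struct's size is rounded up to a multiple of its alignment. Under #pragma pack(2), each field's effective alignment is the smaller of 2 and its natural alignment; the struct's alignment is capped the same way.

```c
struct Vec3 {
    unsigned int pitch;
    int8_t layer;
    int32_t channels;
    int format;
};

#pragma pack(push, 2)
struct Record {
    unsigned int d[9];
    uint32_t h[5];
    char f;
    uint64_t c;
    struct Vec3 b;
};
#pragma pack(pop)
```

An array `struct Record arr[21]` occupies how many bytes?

1722

Vec3: pitch at 0 (size 4, align 4) → ends 4; layer at 4 (size 1, align 1) → ends 5; pad 3 to align 4 for channels; channels at 8 (size 4, align 4) → ends 12; format at 12 (size 4, align 4) → ends 16; total 16 bytes, alignment 4
d at 0 (size 36, align 2) → ends 36
h at 36 (size 20, align 2) → ends 56
f at 56 (size 1, align 1) → ends 57
pad 1 to align 2 for c
c at 58 (size 8, align 2) → ends 66
b at 66 (size 16, align 2) → ends 82
total 82 bytes, alignment 2
array of 21: 21 × 82 = 1722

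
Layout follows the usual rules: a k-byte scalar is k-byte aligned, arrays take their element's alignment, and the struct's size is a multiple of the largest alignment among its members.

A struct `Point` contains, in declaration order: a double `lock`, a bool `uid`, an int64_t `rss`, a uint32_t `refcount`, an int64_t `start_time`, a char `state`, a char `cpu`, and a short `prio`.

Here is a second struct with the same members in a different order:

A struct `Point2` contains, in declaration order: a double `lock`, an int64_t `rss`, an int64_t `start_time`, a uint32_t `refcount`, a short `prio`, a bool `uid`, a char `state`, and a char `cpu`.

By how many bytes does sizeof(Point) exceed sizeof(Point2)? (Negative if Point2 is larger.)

8

lock at 0 (size 8, align 8) → ends 8
uid at 8 (size 1, align 1) → ends 9
pad 7 to align 8 for rss
rss at 16 (size 8, align 8) → ends 24
refcount at 24 (size 4, align 4) → ends 28
pad 4 to align 8 for start_time
start_time at 32 (size 8, align 8) → ends 40
state at 40 (size 1, align 1) → ends 41
cpu at 41 (size 1, align 1) → ends 42
prio at 42 (size 2, align 2) → ends 44
tail pad 4 to reach multiple of 8
total 48 bytes, alignment 8
— Point2 —
lock at 0 (size 8, align 8) → ends 8
rss at 8 (size 8, align 8) → ends 16
start_time at 16 (size 8, align 8) → ends 24
refcount at 24 (size 4, align 4) → ends 28
prio at 28 (size 2, align 2) → ends 30
uid at 30 (size 1, align 1) → ends 31
state at 31 (size 1, align 1) → ends 32
cpu at 32 (size 1, align 1) → ends 33
tail pad 7 to reach multiple of 8
total 40 bytes, alignment 8
48 − 40 = 8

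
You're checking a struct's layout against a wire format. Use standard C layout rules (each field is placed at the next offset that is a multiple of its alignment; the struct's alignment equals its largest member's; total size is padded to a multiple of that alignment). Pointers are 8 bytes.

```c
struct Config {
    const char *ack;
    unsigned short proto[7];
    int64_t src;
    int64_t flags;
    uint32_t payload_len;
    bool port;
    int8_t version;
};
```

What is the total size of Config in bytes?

48

0..8  ack  (8B, 8-aligned)
8..22  proto  (14B, 2-aligned)
22..24  -- padding (2B)
24..32  src  (8B, 8-aligned)
32..40  flags  (8B, 8-aligned)
40..44  payload_len  (4B, 4-aligned)
44..45  port  (1B, 1-aligned)
45..46  version  (1B, 1-aligned)
46..48  -- tail padding (2B)
sizeof = 48, alignof = 8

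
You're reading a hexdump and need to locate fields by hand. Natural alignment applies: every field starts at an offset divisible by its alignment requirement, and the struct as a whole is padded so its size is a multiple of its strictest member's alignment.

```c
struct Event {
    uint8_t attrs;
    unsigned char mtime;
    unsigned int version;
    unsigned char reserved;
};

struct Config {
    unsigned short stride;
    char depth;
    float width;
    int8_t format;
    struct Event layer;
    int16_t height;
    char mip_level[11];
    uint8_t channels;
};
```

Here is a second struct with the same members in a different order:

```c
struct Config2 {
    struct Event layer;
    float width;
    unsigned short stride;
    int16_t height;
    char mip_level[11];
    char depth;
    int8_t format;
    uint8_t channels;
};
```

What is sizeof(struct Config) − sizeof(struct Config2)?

Event: 0..1  attrs  (1B, 1-aligned); 1..2  mtime  (1B, 1-aligned); 2..4  -- padding (2B); 4..8  version  (4B, 4-aligned); 8..9  reserved  (1B, 1-aligned); 9..12  -- tail padding (3B); sizeof = 12, alignof = 4
0..2  stride  (2B, 2-aligned)
2..3  depth  (1B, 1-aligned)
3..4  -- padding (1B)
4..8  width  (4B, 4-aligned)
8..9  format  (1B, 1-aligned)
9..12  -- padding (3B)
12..24  layer  (12B, 4-aligned)
24..26  height  (2B, 2-aligned)
26..37  mip_level  (11B, 1-aligned)
37..38  channels  (1B, 1-aligned)
38..40  -- tail padding (2B)
sizeof = 40, alignof = 4
— Config2 —
0..12  layer  (12B, 4-aligned)
12..16  width  (4B, 4-aligned)
16..18  stride  (2B, 2-aligned)
18..20  height  (2B, 2-aligned)
20..31  mip_level  (11B, 1-aligned)
31..32  depth  (1B, 1-aligned)
32..33  format  (1B, 1-aligned)
33..34  channels  (1B, 1-aligned)
34..36  -- tail padding (2B)
sizeof = 36, alignof = 4
40 − 36 = 4

4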